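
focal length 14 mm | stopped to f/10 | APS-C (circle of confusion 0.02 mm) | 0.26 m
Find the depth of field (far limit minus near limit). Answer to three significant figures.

Hyperfocal distance H = f²/(N·c) + f = 14²/(10 × 0.02) + 14 = 196/0.2 + 14 ≈ 994.0 mm ≈ 0.994 m.
Near limit Dn = s·(H − f)/(H + s − 2f) = 260 × (994.0 − 14) / (994.0 + 260 − 2 × 14) = 260 × 980.0 / 1226.0 ≈ 207.83 mm.
Far limit Df = s·(H − f)/(H − s) = 260 × (994.0 − 14) / (994.0 − 260) = 260 × 980.0 / 734.0 ≈ 347.14 mm.
Depth of field = Df − Dn = 347.14 − 207.83 ≈ 139.31 mm.

139 mm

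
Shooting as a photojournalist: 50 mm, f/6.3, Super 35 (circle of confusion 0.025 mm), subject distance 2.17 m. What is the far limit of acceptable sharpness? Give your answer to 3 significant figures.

2.50 m

Hyperfocal distance H = f²/(N·c) + f = 50²/(6.3 × 0.025) + 50 = 2500/0.1575 + 50 ≈ 15923.0 mm ≈ 15.92 m.
Far limit Df = s·(H − f)/(H − s) = 2170 × (15923.0 − 50) / (15923.0 − 2170) = 2170 × 15873.0 / 13753.0 ≈ 2504.5 mm ≈ 2.50 m.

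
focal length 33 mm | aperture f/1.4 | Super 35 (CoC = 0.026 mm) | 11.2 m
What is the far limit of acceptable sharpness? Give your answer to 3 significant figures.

Hyperfocal distance H = f²/(N·c) + f = 33²/(1.4 × 0.026) + 33 = 1089/0.0364 + 33 ≈ 29950.6 mm ≈ 29.95 m.
Far limit Df = s·(H − f)/(H − s) = 11200 × (29950.6 − 33) / (29950.6 − 11200) = 11200 × 29917.6 / 18750.6 ≈ 17870 mm ≈ 17.9 m.

17.9 m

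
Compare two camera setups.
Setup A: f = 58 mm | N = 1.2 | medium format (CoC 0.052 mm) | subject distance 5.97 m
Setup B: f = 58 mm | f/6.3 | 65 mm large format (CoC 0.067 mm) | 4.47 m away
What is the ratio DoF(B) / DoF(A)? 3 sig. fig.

5.38

Setup A: H = 58²/(1.2×0.052) + 58 ≈ 53968.3 mm; DoF = Df − Dn = 6705.3 − 5380.0 ≈ 1325.3 mm.
Setup B: H = 58²/(6.3×0.067) + 58 ≈ 8027.7 mm; DoF = Df − Dn = 10013.4 − 2877.2 ≈ 7136.2 mm.
Ratio = 7136.2 / 1325.3 ≈ 5.38.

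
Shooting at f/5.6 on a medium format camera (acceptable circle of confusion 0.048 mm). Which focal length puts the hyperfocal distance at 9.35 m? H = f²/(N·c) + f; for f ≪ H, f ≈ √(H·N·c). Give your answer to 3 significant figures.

50.0 mm

From H = f²/(N·c) + f, with f ≪ H: f ≈ √(H·N·c) = √(9350 × 5.6 × 0.048) = √2513.3 ≈ 50.13 mm.
Exact: f² + N·c·f − N·c·H = 0 ⇒ f = (−N·c + √((N·c)² + 4·N·c·H))/2 = (−0.2688 + √10053)/2 ≈ 49.998 mm ≈ 50.0 mm.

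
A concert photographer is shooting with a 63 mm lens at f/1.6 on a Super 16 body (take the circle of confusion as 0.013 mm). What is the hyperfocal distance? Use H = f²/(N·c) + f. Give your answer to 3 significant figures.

191 m

Hyperfocal distance H = f²/(N·c) + f = 63²/(1.6 × 0.013) + 63 = 3969/0.0208 + 63 ≈ 190880.3 mm ≈ 191 m.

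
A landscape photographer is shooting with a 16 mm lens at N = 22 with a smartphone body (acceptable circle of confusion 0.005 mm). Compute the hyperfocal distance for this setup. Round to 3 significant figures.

2.34 m

Hyperfocal distance H = f²/(N·c) + f = 16²/(22 × 0.005) + 16 = 256/0.11 + 16 ≈ 2343.3 mm ≈ 2.34 m.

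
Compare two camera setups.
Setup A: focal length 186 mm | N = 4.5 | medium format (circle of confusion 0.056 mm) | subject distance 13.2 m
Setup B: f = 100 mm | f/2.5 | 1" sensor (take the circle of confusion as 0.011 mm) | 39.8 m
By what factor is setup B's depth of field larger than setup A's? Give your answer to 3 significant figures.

3.48

Setup A: H = 186²/(4.5×0.056) + 186 ≈ 137471.7 mm; DoF = Df − Dn = 14582.3 − 12057.1 ≈ 2525.2 mm.
Setup B: H = 100²/(2.5×0.011) + 100 ≈ 363736.4 mm; DoF = Df − Dn = 44677.7 − 35882.5 ≈ 8795.2 mm.
Ratio = 8795.2 / 2525.2 ≈ 3.48.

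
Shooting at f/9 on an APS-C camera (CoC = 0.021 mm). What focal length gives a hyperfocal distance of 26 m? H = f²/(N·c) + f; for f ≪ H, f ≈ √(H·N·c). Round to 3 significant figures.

From H = f²/(N·c) + f, with f ≪ H: f ≈ √(H·N·c) = √(26000 × 9 × 0.021) = √4914.0 ≈ 70.10 mm.
Exact: f² + N·c·f − N·c·H = 0 ⇒ f = (−N·c + √((N·c)² + 4·N·c·H))/2 = (−0.189 + √19656)/2 ≈ 70.005 mm ≈ 70.0 mm.

70.0 mm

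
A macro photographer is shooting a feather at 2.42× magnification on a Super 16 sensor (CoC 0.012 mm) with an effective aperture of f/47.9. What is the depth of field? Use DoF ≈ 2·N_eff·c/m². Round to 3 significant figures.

At magnification m, DoF ≈ 2·N_eff·c/m² = 2 × 47.9 × 0.012 / 2.42² = 1.15 / 5.856 ≈ 0.196 mm.

0.196 mm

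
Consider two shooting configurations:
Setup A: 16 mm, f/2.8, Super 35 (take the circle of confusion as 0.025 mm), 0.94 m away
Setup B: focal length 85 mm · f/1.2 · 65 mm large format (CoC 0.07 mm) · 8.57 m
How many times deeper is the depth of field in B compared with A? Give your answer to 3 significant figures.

Setup A: H = 16²/(2.8×0.025) + 16 ≈ 3673.1 mm; DoF = Df − Dn = 1257.79 − 750.41 ≈ 507.38 mm.
Setup B: H = 85²/(1.2×0.07) + 85 ≈ 86096.9 mm; DoF = Df − Dn = 9508.0 − 7800.5 ≈ 1707.5 mm.
Ratio = 1707.5 / 507.38 ≈ 3.37.

3.37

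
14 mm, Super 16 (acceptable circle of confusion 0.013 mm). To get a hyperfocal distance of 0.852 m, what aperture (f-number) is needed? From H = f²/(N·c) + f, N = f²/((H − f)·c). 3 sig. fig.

f/18

Rearrange H = f²/(N·c) + f for N: N = f² / ((H − f)·c).
N = 14² / ((852 − 14) × 0.013) = 196 / 10.89 ≈ 18.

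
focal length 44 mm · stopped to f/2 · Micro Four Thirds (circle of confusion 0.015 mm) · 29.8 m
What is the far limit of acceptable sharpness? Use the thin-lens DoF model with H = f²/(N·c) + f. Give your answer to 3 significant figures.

Hyperfocal distance H = f²/(N·c) + f = 44²/(2 × 0.015) + 44 = 1936/0.03 + 44 ≈ 64577.3 mm ≈ 64.58 m.
Far limit Df = s·(H − f)/(H − s) = 29800 × (64577.3 − 44) / (64577.3 − 29800) = 29800 × 64533.3 / 34777.3 ≈ 55297 mm ≈ 55.3 m.

55.3 m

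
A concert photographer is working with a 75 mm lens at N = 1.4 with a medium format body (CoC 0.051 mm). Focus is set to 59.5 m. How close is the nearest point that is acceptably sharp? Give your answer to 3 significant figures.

Hyperfocal distance H = f²/(N·c) + f = 75²/(1.4 × 0.051) + 75 = 5625/0.0714 + 75 ≈ 78856.5 mm ≈ 78.86 m.
Near limit Dn = s·(H − f)/(H + s − 2f) = 59500 × (78856.5 − 75) / (78856.5 + 59500 − 2 × 75) = 59500 × 78781.5 / 138206.5 ≈ 33917 mm ≈ 33.9 m.

33.9 m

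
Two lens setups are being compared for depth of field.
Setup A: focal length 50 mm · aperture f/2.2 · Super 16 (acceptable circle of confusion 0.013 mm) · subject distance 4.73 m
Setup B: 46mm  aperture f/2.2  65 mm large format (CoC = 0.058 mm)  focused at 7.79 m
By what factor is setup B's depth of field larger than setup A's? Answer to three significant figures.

18.3

Setup A: H = 50²/(2.2×0.013) + 50 ≈ 87462.6 mm; DoF = Df − Dn = 4997.57 − 4489.63 ≈ 507.94 mm.
Setup B: H = 46²/(2.2×0.058) + 46 ≈ 16629.1 mm; DoF = Df − Dn = 14614.9 − 5310.2 ≈ 9304.7 mm.
Ratio = 9304.7 / 507.94 ≈ 18.3.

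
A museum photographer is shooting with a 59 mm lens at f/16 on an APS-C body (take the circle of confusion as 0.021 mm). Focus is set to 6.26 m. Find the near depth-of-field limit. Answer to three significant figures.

Hyperfocal distance H = f²/(N·c) + f = 59²/(16 × 0.021) + 59 = 3481/0.336 + 59 ≈ 10419.1 mm ≈ 10.42 m.
Near limit Dn = s·(H − f)/(H + s − 2f) = 6260 × (10419.1 − 59) / (10419.1 + 6260 − 2 × 59) = 6260 × 10360.1 / 16561.1 ≈ 3916.1 mm ≈ 3.92 m.

3.92 m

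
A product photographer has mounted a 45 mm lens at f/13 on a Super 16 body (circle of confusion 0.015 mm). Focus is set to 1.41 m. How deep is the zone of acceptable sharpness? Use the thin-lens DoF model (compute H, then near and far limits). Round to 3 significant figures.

Hyperfocal distance H = f²/(N·c) + f = 45²/(13 × 0.015) + 45 = 2025/0.195 + 45 ≈ 10429.6 mm ≈ 10.43 m.
Near limit Dn = s·(H − f)/(H + s − 2f) = 1410 × (10429.6 − 45) / (10429.6 + 1410 − 2 × 45) = 1410 × 10384.6 / 11749.6 ≈ 1246.19 mm.
Far limit Df = s·(H − f)/(H − s) = 1410 × (10429.6 − 45) / (10429.6 − 1410) = 1410 × 10384.6 / 9019.6 ≈ 1623.38 mm.
Depth of field = Df − Dn = 1623.38 − 1246.19 ≈ 377.19 mm.

377 mm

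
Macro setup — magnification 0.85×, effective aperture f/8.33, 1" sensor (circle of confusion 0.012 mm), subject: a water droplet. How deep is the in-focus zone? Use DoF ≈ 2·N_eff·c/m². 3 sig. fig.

At magnification m, DoF ≈ 2·N_eff·c/m² = 2 × 8.33 × 0.012 / 0.85² = 0.1999 / 0.7225 ≈ 0.277 mm.

0.277 mm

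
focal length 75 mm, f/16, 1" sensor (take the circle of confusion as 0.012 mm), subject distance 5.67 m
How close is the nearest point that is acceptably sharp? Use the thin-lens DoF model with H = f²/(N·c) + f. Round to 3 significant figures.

4.76 m

Hyperfocal distance H = f²/(N·c) + f = 75²/(16 × 0.012) + 75 = 5625/0.192 + 75 ≈ 29371.9 mm ≈ 29.37 m.
Near limit Dn = s·(H − f)/(H + s − 2f) = 5670 × (29371.9 − 75) / (29371.9 + 5670 − 2 × 75) = 5670 × 29296.9 / 34891.9 ≈ 4760.8 mm ≈ 4.76 m.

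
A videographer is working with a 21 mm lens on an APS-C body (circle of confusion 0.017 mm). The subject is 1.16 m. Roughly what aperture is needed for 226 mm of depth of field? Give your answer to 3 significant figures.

f/2.20

Write h = H − f = f²/(N·c). The thin-lens limits are Dn = s·h/(h + (s−f)) and Df = s·h/(h − (s−f)), so DoF = Df − Dn = 2·s·(s−f)·h / (h² − (s−f)²).
That is a quadratic in h: DoF·h² − 2·s·(s−f)·h − DoF·(s−f)² = 0 ⇒ h = (s−f)·(s + √(s² + DoF²)) / DoF = 1139 × (1160 + √(1160² + 226²)) / 226 = 1139 × (1160 + 1181.81) / 226 ≈ 11802 mm.
Then N = f²/(c·h) = 21² / (0.017 × 11802) = 441 / 200.64 ≈ 2.20.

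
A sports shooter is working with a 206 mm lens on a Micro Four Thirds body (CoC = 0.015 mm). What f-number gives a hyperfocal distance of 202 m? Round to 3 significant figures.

f/14

Rearrange H = f²/(N·c) + f for N: N = f² / ((H − f)·c).
N = 206² / ((202000 − 206) × 0.015) = 42436 / 3027 ≈ 14.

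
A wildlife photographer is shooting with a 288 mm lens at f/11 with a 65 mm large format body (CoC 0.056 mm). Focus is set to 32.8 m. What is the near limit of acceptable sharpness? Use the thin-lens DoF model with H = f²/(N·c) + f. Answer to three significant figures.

26.4 m

Hyperfocal distance H = f²/(N·c) + f = 288²/(11 × 0.056) + 288 = 82944/0.616 + 288 ≈ 134937.4 mm ≈ 134.9 m.
Near limit Dn = s·(H − f)/(H + s − 2f) = 32800 × (134937.4 − 288) / (134937.4 + 32800 − 2 × 288) = 32800 × 134649.4 / 167161.4 ≈ 26421 mm ≈ 26.4 m.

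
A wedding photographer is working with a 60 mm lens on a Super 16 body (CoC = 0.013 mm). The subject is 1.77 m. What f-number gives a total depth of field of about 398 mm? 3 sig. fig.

Write h = H − f = f²/(N·c). The thin-lens limits are Dn = s·h/(h + (s−f)) and Df = s·h/(h − (s−f)), so DoF = Df − Dn = 2·s·(s−f)·h / (h² − (s−f)²).
That is a quadratic in h: DoF·h² − 2·s·(s−f)·h − DoF·(s−f)² = 0 ⇒ h = (s−f)·(s + √(s² + DoF²)) / DoF = 1710 × (1770 + √(1770² + 398²)) / 398 = 1710 × (1770 + 1814.20) / 398 ≈ 15399 mm.
Then N = f²/(c·h) = 60² / (0.013 × 15399) = 3600 / 200.19 ≈ 18.

f/18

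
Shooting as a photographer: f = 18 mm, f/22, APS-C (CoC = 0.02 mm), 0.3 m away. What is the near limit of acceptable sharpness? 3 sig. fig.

Hyperfocal distance H = f²/(N·c) + f = 18²/(22 × 0.02) + 18 = 324/0.44 + 18 ≈ 754.4 mm ≈ 0.754 m.
Near limit Dn = s·(H − f)/(H + s − 2f) = 300 × (754.4 − 18) / (754.4 + 300 − 2 × 18) = 300 × 736.4 / 1018.4 ≈ 216.93 mm.

217 mm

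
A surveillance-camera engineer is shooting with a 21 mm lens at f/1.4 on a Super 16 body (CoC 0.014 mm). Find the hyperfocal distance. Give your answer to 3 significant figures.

Hyperfocal distance H = f²/(N·c) + f = 21²/(1.4 × 0.014) + 21 = 441/0.0196 + 21 ≈ 22521.0 mm ≈ 22.5 m.

22.5 m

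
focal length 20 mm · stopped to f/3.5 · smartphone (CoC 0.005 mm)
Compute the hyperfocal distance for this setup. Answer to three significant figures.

22.9 m

Hyperfocal distance H = f²/(N·c) + f = 20²/(3.5 × 0.005) + 20 = 400/0.0175 + 20 ≈ 22877.1 mm ≈ 22.9 m.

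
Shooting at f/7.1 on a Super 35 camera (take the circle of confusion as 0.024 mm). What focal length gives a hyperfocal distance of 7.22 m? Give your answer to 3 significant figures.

From H = f²/(N·c) + f, with f ≪ H: f ≈ √(H·N·c) = √(7220 × 7.1 × 0.024) = √1230.3 ≈ 35.08 mm.
Exact: f² + N·c·f − N·c·H = 0 ⇒ f = (−N·c + √((N·c)² + 4·N·c·H))/2 = (−0.1704 + √4921.2)/2 ≈ 34.990 mm ≈ 35.0 mm.

35.0 mm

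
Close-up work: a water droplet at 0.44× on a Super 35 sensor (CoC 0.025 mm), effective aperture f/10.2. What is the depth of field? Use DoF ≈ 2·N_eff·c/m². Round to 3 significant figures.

At magnification m, DoF ≈ 2·N_eff·c/m² = 2 × 10.2 × 0.025 / 0.44² = 0.51 / 0.1936 ≈ 2.63 mm.

2.63 mm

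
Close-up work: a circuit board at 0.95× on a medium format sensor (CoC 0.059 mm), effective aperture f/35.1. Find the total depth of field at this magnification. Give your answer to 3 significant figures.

4.59 mm

At magnification m, DoF ≈ 2·N_eff·c/m² = 2 × 35.1 × 0.059 / 0.95² = 4.142 / 0.9025 ≈ 4.59 mm.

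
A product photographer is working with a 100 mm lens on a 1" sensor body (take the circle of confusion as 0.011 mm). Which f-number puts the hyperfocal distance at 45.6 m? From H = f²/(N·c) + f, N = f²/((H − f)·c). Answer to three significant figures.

Rearrange H = f²/(N·c) + f for N: N = f² / ((H − f)·c).
N = 100² / ((45600 − 100) × 0.011) = 10000 / 500.5 ≈ 20.

f/20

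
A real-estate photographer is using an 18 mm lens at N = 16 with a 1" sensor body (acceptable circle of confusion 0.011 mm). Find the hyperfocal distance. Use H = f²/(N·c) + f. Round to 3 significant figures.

Hyperfocal distance H = f²/(N·c) + f = 18²/(16 × 0.011) + 18 = 324/0.176 + 18 ≈ 1858.9 mm ≈ 1.86 m.

1.86 m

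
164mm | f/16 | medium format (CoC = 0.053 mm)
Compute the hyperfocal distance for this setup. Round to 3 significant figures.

31.9 m

Hyperfocal distance H = f²/(N·c) + f = 164²/(16 × 0.053) + 164 = 26896/0.848 + 164 ≈ 31881.0 mm ≈ 31.9 m.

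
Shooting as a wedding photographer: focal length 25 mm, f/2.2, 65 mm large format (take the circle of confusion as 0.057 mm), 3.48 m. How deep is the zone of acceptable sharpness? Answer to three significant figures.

Hyperfocal distance H = f²/(N·c) + f = 25²/(2.2 × 0.057) + 25 = 625/0.1254 + 25 ≈ 5009.1 mm ≈ 5.009 m.
Near limit Dn = s·(H − f)/(H + s − 2f) = 3480 × (5009.1 − 25) / (5009.1 + 3480 − 2 × 25) = 3480 × 4984.1 / 8439.1 ≈ 2055.3 mm.
Far limit Df = s·(H − f)/(H − s) = 3480 × (5009.1 − 25) / (5009.1 − 3480) = 3480 × 4984.1 / 1529.1 ≈ 11343.3 mm.
Depth of field = Df − Dn = 11343.3 − 2055.3 ≈ 9288.0 mm ≈ 9.29 m.

9.29 m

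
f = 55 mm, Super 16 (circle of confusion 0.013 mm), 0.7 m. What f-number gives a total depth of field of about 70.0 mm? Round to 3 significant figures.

Write h = H − f = f²/(N·c). The thin-lens limits are Dn = s·h/(h + (s−f)) and Df = s·h/(h − (s−f)), so DoF = Df − Dn = 2·s·(s−f)·h / (h² − (s−f)²).
That is a quadratic in h: DoF·h² − 2·s·(s−f)·h − DoF·(s−f)² = 0 ⇒ h = (s−f)·(s + √(s² + DoF²)) / DoF = 645 × (700 + √(700² + 70²)) / 70 = 645 × (700 + 703.491) / 70 ≈ 12932 mm.
Then N = f²/(c·h) = 55² / (0.013 × 12932) = 3025 / 168.12 ≈ 18.

f/18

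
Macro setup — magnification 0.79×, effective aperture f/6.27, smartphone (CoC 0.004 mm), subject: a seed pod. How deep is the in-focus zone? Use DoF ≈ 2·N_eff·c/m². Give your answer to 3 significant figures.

0.0804 mm

At magnification m, DoF ≈ 2·N_eff·c/m² = 2 × 6.27 × 0.004 / 0.79² = 0.05016 / 0.6241 ≈ 0.0804 mm.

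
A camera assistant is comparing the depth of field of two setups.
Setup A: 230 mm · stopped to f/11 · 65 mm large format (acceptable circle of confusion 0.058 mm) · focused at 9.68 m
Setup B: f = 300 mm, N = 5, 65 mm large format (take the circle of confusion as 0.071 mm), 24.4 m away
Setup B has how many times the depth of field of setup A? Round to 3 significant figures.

2.09

Setup A: H = 230²/(11×0.058) + 230 ≈ 83145.4 mm; DoF = Df − Dn = 10925.2 − 8689.6 ≈ 2235.6 mm.
Setup B: H = 300²/(5×0.071) + 300 ≈ 253821.1 mm; DoF = Df − Dn = 26963.1 − 22281.9 ≈ 4681.2 mm.
Ratio = 4681.2 / 2235.6 ≈ 2.09.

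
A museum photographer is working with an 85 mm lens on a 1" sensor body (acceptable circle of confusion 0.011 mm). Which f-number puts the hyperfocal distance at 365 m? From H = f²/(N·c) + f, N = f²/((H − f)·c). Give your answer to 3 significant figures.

f/1.80

Rearrange H = f²/(N·c) + f for N: N = f² / ((H − f)·c).
N = 85² / ((365000 − 85) × 0.011) = 7225 / 4014 ≈ 1.80.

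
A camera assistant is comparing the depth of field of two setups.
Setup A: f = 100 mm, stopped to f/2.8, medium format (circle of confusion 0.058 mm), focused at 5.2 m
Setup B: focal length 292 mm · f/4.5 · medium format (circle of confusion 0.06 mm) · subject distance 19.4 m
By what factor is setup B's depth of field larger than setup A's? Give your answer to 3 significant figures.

Setup A: H = 100²/(2.8×0.058) + 100 ≈ 61676.4 mm; DoF = Df − Dn = 5669.58 − 4802.26 ≈ 867.32 mm.
Setup B: H = 292²/(4.5×0.06) + 292 ≈ 316084.6 mm; DoF = Df − Dn = 20649.5 − 18293.1 ≈ 2356.4 mm.
Ratio = 2356.4 / 867.32 ≈ 2.72.

2.72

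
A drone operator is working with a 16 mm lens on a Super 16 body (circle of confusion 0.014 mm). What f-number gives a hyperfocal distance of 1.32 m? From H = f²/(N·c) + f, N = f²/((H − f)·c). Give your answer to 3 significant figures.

Rearrange H = f²/(N·c) + f for N: N = f² / ((H − f)·c).
N = 16² / ((1320 − 16) × 0.014) = 256 / 18.26 ≈ 14.

f/14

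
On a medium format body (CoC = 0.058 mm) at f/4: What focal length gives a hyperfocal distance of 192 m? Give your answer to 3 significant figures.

211 mm

From H = f²/(N·c) + f, with f ≪ H: f ≈ √(H·N·c) = √(192000 × 4 × 0.058) = √44544 ≈ 211.1 mm.
The +f correction barely moves this — solving exactly, f² + N·c·f − N·c·H = 0 ⇒ f = (−N·c + √((N·c)² + 4·N·c·H))/2 = (−0.232 + √178176)/2 ≈ 210.94 mm, so f ≈ 211 mm.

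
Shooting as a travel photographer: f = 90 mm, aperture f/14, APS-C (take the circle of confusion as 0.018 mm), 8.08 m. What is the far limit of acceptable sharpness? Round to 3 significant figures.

10.8 m

Hyperfocal distance H = f²/(N·c) + f = 90²/(14 × 0.018) + 90 = 8100/0.252 + 90 ≈ 32232.9 mm ≈ 32.23 m.
Far limit Df = s·(H − f)/(H − s) = 8080 × (32232.9 − 90) / (32232.9 − 8080) = 8080 × 32142.9 / 24152.9 ≈ 10753 mm ≈ 10.8 m.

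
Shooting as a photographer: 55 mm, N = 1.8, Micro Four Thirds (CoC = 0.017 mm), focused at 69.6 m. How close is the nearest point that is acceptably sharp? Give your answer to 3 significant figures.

Hyperfocal distance H = f²/(N·c) + f = 55²/(1.8 × 0.017) + 55 = 3025/0.0306 + 55 ≈ 98911.2 mm ≈ 98.91 m.
Near limit Dn = s·(H − f)/(H + s − 2f) = 69600 × (98911.2 − 55) / (98911.2 + 69600 − 2 × 55) = 69600 × 98856.2 / 168401.2 ≈ 40857 mm ≈ 40.9 m.

40.9 m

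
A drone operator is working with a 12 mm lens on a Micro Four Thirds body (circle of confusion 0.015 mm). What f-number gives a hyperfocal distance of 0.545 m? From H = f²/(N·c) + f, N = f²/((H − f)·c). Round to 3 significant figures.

f/18

Rearrange H = f²/(N·c) + f for N: N = f² / ((H − f)·c).
N = 12² / ((545 − 12) × 0.015) = 144 / 7.995 ≈ 18.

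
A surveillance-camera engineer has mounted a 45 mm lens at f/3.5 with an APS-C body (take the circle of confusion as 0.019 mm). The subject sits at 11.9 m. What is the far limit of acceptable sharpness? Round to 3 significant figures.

19.5 m

Hyperfocal distance H = f²/(N·c) + f = 45²/(3.5 × 0.019) + 45 = 2025/0.0665 + 45 ≈ 30496.1 mm ≈ 30.50 m.
Far limit Df = s·(H − f)/(H − s) = 11900 × (30496.1 − 45) / (30496.1 − 11900) = 11900 × 30451.1 / 18596.1 ≈ 19486 mm ≈ 19.5 m.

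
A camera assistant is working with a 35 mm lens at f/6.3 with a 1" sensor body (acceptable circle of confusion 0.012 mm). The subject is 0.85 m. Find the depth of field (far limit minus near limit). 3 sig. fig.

Hyperfocal distance H = f²/(N·c) + f = 35²/(6.3 × 0.012) + 35 = 1225/0.0756 + 35 ≈ 16238.7 mm ≈ 16.24 m.
Near limit Dn = s·(H − f)/(H + s − 2f) = 850 × (16238.7 − 35) / (16238.7 + 850 − 2 × 35) = 850 × 16203.7 / 17018.7 ≈ 809.295 mm.
Far limit Df = s·(H − f)/(H − s) = 850 × (16238.7 − 35) / (16238.7 − 850) = 850 × 16203.7 / 15388.7 ≈ 895.017 mm.
Depth of field = Df − Dn = 895.017 − 809.295 ≈ 85.722 mm.

85.7 mm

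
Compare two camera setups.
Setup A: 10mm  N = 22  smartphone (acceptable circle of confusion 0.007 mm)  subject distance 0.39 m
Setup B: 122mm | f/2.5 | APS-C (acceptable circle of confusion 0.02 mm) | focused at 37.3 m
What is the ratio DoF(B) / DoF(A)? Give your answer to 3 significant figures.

Setup A: H = 10²/(22×0.007) + 10 ≈ 659.4 mm; DoF = Df − Dn = 940.21 − 246.03 ≈ 694.18 mm.
Setup B: H = 122²/(2.5×0.02) + 122 ≈ 297802.0 mm; DoF = Df − Dn = 42623.3 − 33158.7 ≈ 9464.6 mm.
Ratio = 9464.6 / 694.18 ≈ 13.6.

13.6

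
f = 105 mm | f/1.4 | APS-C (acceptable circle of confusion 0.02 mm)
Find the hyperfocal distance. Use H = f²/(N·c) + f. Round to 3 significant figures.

Hyperfocal distance H = f²/(N·c) + f = 105²/(1.4 × 0.02) + 105 = 11025/0.028 + 105 ≈ 393855.0 mm ≈ 394 m.

394 m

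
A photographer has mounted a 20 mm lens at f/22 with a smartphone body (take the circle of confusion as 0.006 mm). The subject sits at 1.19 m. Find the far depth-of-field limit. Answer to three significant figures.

1.94 m

Hyperfocal distance H = f²/(N·c) + f = 20²/(22 × 0.006) + 20 = 400/0.132 + 20 ≈ 3050.3 mm ≈ 3.050 m.
Far limit Df = s·(H − f)/(H − s) = 1190 × (3050.3 − 20) / (3050.3 − 1190) = 1190 × 3030.3 / 1860.3 ≈ 1938.4 mm ≈ 1.94 m.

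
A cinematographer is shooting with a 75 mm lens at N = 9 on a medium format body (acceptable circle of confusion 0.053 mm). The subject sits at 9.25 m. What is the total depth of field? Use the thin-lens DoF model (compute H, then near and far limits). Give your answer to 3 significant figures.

36.5 m

Hyperfocal distance H = f²/(N·c) + f = 75²/(9 × 0.053) + 75 = 5625/0.477 + 75 ≈ 11867.5 mm ≈ 11.87 m.
Near limit Dn = s·(H − f)/(H + s − 2f) = 9250 × (11867.5 − 75) / (11867.5 + 9250 − 2 × 75) = 9250 × 11792.5 / 20967.5 ≈ 5202 mm.
Far limit Df = s·(H − f)/(H − s) = 9250 × (11867.5 − 75) / (11867.5 − 9250) = 9250 × 11792.5 / 2617.5 ≈ 41674 mm.
Depth of field = Df − Dn = 41674 − 5202 ≈ 36472 mm ≈ 36.5 m.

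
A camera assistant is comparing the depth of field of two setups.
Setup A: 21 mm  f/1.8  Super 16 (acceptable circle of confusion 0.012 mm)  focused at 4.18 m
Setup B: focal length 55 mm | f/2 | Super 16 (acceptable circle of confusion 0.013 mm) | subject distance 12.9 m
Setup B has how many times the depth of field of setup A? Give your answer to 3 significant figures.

1.62

Setup A: H = 21²/(1.8×0.012) + 21 ≈ 20437.7 mm; DoF = Df − Dn = 5249.3 − 3472.6 ≈ 1776.7 mm.
Setup B: H = 55²/(2×0.013) + 55 ≈ 116401.2 mm; DoF = Df − Dn = 14501.0 − 11617.4 ≈ 2883.6 mm.
Ratio = 2883.6 / 1776.7 ≈ 1.62.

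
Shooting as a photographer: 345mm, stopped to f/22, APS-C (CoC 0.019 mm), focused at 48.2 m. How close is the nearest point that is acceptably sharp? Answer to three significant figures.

41.3 m

Hyperfocal distance H = f²/(N·c) + f = 345²/(22 × 0.019) + 345 = 119025/0.418 + 345 ≈ 285093.8 mm ≈ 285.1 m.
Near limit Dn = s·(H − f)/(H + s − 2f) = 48200 × (285093.8 − 345) / (285093.8 + 48200 − 2 × 345) = 48200 × 284748.8 / 332603.8 ≈ 41265 mm ≈ 41.3 m.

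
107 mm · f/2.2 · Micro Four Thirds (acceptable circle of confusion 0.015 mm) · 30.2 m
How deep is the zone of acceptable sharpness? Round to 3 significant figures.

5.28 m

Hyperfocal distance H = f²/(N·c) + f = 107²/(2.2 × 0.015) + 107 = 11449/0.033 + 107 ≈ 347046.4 mm ≈ 347.0 m.
Near limit Dn = s·(H − f)/(H + s − 2f) = 30200 × (347046.4 − 107) / (347046.4 + 30200 − 2 × 107) = 30200 × 346939.4 / 377032.4 ≈ 27789.6 mm.
Far limit Df = s·(H − f)/(H − s) = 30200 × (347046.4 − 107) / (347046.4 − 30200) = 30200 × 346939.4 / 316846.4 ≈ 33068.3 mm.
Depth of field = Df − Dn = 33068.3 − 27789.6 ≈ 5278.7 mm ≈ 5.28 m.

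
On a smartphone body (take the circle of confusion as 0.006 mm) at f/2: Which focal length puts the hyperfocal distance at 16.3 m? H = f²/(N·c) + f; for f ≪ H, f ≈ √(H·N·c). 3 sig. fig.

14.0 mm

From H = f²/(N·c) + f, with f ≪ H: f ≈ √(H·N·c) = √(16300 × 2 × 0.006) = √195.60 ≈ 13.99 mm.
The +f correction barely moves this — solving exactly, f² + N·c·f − N·c·H = 0 ⇒ f = (−N·c + √((N·c)² + 4·N·c·H))/2 = (−0.012 + √782.40)/2 ≈ 13.980 mm, so f ≈ 14.0 mm.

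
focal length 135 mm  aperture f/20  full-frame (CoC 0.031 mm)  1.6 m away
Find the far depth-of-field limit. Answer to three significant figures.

1.68 m

Hyperfocal distance H = f²/(N·c) + f = 135²/(20 × 0.031) + 135 = 18225/0.62 + 135 ≈ 29530.2 mm ≈ 29.53 m.
Far limit Df = s·(H − f)/(H − s) = 1600 × (29530.2 − 135) / (29530.2 − 1600) = 1600 × 29395.2 / 27930.2 ≈ 1683.9 mm ≈ 1.68 m.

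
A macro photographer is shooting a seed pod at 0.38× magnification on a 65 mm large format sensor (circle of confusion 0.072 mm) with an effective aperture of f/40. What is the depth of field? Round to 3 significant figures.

39.9 mm

At magnification m, DoF ≈ 2·N_eff·c/m² = 2 × 40 × 0.072 / 0.38² = 5.76 / 0.1444 ≈ 39.9 mm.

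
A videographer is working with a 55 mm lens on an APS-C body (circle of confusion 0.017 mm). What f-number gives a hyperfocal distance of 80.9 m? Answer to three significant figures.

f/2.20

Rearrange H = f²/(N·c) + f for N: N = f² / ((H − f)·c).
N = 55² / ((80900 − 55) × 0.017) = 3025 / 1374 ≈ 2.20.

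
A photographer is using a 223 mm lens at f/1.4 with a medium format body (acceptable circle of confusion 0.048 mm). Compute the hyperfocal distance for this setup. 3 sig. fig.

740 m

Hyperfocal distance H = f²/(N·c) + f = 223²/(1.4 × 0.048) + 223 = 49729/0.0672 + 223 ≈ 740237.9 mm ≈ 740 m.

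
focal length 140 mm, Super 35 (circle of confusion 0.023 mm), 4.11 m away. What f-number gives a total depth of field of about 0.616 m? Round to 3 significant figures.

Write h = H − f = f²/(N·c). The thin-lens limits are Dn = s·h/(h + (s−f)) and Df = s·h/(h − (s−f)), so DoF = Df − Dn = 2·s·(s−f)·h / (h² − (s−f)²).
That is a quadratic in h: DoF·h² − 2·s·(s−f)·h − DoF·(s−f)² = 0 ⇒ h = (s−f)·(s + √(s² + DoF²)) / DoF = 3970 × (4110 + √(4110² + 616²)) / 616 = 3970 × (4110 + 4155.91) / 616 ≈ 53272 mm.
Then N = f²/(c·h) = 140² / (0.023 × 53272) = 19600 / 1225.3 ≈ 16.

f/16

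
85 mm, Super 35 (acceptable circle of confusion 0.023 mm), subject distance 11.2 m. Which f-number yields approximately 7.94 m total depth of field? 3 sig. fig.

Write h = H − f = f²/(N·c). The thin-lens limits are Dn = s·h/(h + (s−f)) and Df = s·h/(h − (s−f)), so DoF = Df − Dn = 2·s·(s−f)·h / (h² − (s−f)²).
That is a quadratic in h: DoF·h² − 2·s·(s−f)·h − DoF·(s−f)² = 0 ⇒ h = (s−f)·(s + √(s² + DoF²)) / DoF = 11115 × (11200 + √(11200² + 7940²)) / 7940 = 11115 × (11200 + 13728.9) / 7940 ≈ 34897 mm.
Then N = f²/(c·h) = 85² / (0.023 × 34897) = 7225 / 802.64 ≈ 9.

f/9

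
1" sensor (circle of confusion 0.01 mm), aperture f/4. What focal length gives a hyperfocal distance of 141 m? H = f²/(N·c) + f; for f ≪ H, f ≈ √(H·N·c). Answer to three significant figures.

75.1 mm

From H = f²/(N·c) + f, with f ≪ H: f ≈ √(H·N·c) = √(141000 × 4 × 0.01) = √5640.0 ≈ 75.10 mm.
The +f correction barely moves this — solving exactly, f² + N·c·f − N·c·H = 0 ⇒ f = (−N·c + √((N·c)² + 4·N·c·H))/2 = (−0.04 + √22560)/2 ≈ 75.080 mm, so f ≈ 75.1 mm.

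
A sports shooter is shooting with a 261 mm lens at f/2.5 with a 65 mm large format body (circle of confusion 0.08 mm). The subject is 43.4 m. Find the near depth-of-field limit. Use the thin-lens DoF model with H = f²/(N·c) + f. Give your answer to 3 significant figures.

Hyperfocal distance H = f²/(N·c) + f = 261²/(2.5 × 0.08) + 261 = 68121/0.2 + 261 ≈ 340866.0 mm ≈ 340.9 m.
Near limit Dn = s·(H − f)/(H + s − 2f) = 43400 × (340866.0 − 261) / (340866.0 + 43400 − 2 × 261) = 43400 × 340605.0 / 383744.0 ≈ 38521 mm ≈ 38.5 m.

38.5 m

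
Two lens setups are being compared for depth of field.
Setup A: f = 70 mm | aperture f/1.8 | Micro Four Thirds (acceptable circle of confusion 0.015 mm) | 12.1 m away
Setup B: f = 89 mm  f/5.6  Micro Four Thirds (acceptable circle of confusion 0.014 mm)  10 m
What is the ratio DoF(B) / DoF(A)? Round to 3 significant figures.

Setup A: H = 70²/(1.8×0.015) + 70 ≈ 181551.5 mm; DoF = Df − Dn = 12959.0 − 11347.8 ≈ 1611.2 mm.
Setup B: H = 89²/(5.6×0.014) + 89 ≈ 101122.2 mm; DoF = Df − Dn = 11087.7 − 9106.7 ≈ 1981.0 mm.
Ratio = 1981.0 / 1611.2 ≈ 1.23.

1.23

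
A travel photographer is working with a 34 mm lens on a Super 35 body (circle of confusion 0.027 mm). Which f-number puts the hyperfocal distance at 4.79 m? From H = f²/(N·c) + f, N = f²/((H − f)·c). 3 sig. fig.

Rearrange H = f²/(N·c) + f for N: N = f² / ((H − f)·c).
N = 34² / ((4790 − 34) × 0.027) = 1156 / 128.4 ≈ 9.

f/9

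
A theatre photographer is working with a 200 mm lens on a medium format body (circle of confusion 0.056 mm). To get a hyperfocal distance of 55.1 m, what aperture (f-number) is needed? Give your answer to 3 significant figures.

Rearrange H = f²/(N·c) + f for N: N = f² / ((H − f)·c).
N = 200² / ((55100 − 200) × 0.056) = 40000 / 3074 ≈ 13.

f/13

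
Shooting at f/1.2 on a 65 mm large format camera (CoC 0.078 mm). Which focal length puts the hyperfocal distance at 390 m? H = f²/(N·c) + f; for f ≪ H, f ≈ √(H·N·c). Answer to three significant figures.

191 mm

From H = f²/(N·c) + f, with f ≪ H: f ≈ √(H·N·c) = √(390000 × 1.2 × 0.078) = √36504 ≈ 191.1 mm.
The +f correction barely moves this — solving exactly, f² + N·c·f − N·c·H = 0 ⇒ f = (−N·c + √((N·c)² + 4·N·c·H))/2 = (−0.0936 + √146016)/2 ≈ 191.01 mm, so f ≈ 191 mm.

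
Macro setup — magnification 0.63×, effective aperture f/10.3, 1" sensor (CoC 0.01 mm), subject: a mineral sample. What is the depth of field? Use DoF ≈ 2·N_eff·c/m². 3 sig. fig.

At magnification m, DoF ≈ 2·N_eff·c/m² = 2 × 10.3 × 0.01 / 0.63² = 0.206 / 0.3969 ≈ 0.519 mm.

0.519 mm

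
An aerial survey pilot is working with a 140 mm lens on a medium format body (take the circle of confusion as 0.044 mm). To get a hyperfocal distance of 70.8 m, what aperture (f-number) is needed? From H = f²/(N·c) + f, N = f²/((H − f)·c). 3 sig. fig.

Rearrange H = f²/(N·c) + f for N: N = f² / ((H − f)·c).
N = 140² / ((70800 − 140) × 0.044) = 19600 / 3109 ≈ 6.30.

f/6.30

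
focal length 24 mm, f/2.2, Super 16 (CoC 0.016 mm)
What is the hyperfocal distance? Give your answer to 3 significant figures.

16.4 m

Hyperfocal distance H = f²/(N·c) + f = 24²/(2.2 × 0.016) + 24 = 576/0.0352 + 24 ≈ 16387.6 mm ≈ 16.4 m.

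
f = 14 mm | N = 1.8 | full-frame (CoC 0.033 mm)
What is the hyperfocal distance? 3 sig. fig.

3.31 m

Hyperfocal distance H = f²/(N·c) + f = 14²/(1.8 × 0.033) + 14 = 196/0.0594 + 14 ≈ 3313.7 mm ≈ 3.31 m.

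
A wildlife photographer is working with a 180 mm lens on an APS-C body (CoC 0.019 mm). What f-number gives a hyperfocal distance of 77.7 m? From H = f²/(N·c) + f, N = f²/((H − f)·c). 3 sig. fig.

f/22

Rearrange H = f²/(N·c) + f for N: N = f² / ((H − f)·c).
N = 180² / ((77700 − 180) × 0.019) = 32400 / 1473 ≈ 22.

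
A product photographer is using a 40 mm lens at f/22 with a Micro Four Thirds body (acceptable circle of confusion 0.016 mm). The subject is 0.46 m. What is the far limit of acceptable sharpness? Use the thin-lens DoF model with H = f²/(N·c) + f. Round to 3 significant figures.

Hyperfocal distance H = f²/(N·c) + f = 40²/(22 × 0.016) + 40 = 1600/0.352 + 40 ≈ 4585.5 mm ≈ 4.585 m.
Far limit Df = s·(H − f)/(H − s) = 460 × (4585.5 − 40) / (4585.5 − 460) = 460 × 4545.5 / 4125.5 ≈ 506.83 mm ≈ 0.507 m.

0.507 m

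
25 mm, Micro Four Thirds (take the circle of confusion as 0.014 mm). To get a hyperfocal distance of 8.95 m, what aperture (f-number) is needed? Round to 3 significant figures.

Rearrange H = f²/(N·c) + f for N: N = f² / ((H − f)·c).
N = 25² / ((8950 − 25) × 0.014) = 625 / 125.0 ≈ 5.

f/5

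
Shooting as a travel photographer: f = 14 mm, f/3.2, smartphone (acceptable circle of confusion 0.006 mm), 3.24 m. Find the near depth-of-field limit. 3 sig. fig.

2.46 m

Hyperfocal distance H = f²/(N·c) + f = 14²/(3.2 × 0.006) + 14 = 196/0.0192 + 14 ≈ 10222.3 mm ≈ 10.22 m.
Near limit Dn = s·(H − f)/(H + s − 2f) = 3240 × (10222.3 − 14) / (10222.3 + 3240 − 2 × 14) = 3240 × 10208.3 / 13434.3 ≈ 2462.0 mm ≈ 2.46 m.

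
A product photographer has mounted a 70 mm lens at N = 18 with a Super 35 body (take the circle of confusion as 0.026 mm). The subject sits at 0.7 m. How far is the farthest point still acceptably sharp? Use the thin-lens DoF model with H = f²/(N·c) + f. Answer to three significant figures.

Hyperfocal distance H = f²/(N·c) + f = 70²/(18 × 0.026) + 70 = 4900/0.468 + 70 ≈ 10540.1 mm ≈ 10.54 m.
Far limit Df = s·(H − f)/(H − s) = 700 × (10540.1 − 70) / (10540.1 − 700) = 700 × 10470.1 / 9840.1 ≈ 744.82 mm ≈ 0.745 m.

0.745 m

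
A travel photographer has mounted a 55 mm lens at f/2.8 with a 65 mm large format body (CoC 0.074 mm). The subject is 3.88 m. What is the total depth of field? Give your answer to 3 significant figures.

2.18 m

Hyperfocal distance H = f²/(N·c) + f = 55²/(2.8 × 0.074) + 55 = 3025/0.2072 + 55 ≈ 14654.4 mm ≈ 14.65 m.
Near limit Dn = s·(H − f)/(H + s − 2f) = 3880 × (14654.4 − 55) / (14654.4 + 3880 − 2 × 55) = 3880 × 14599.4 / 18424.4 ≈ 3074.5 mm.
Far limit Df = s·(H − f)/(H − s) = 3880 × (14654.4 − 55) / (14654.4 − 3880) = 3880 × 14599.4 / 10774.4 ≈ 5257.4 mm.
Depth of field = Df − Dn = 5257.4 − 3074.5 ≈ 2182.9 mm ≈ 2.18 m.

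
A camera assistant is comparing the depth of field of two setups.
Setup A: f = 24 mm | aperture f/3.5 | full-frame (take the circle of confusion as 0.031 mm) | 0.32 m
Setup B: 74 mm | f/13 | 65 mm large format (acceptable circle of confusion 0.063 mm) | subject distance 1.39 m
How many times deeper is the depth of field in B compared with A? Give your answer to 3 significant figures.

15.9

Setup A: H = 24²/(3.5×0.031) + 24 ≈ 5332.8 mm; DoF = Df − Dn = 338.896 − 303.100 ≈ 35.796 mm.
Setup B: H = 74²/(13×0.063) + 74 ≈ 6760.2 mm; DoF = Df − Dn = 1730.63 − 1161.41 ≈ 569.22 mm.
Ratio = 569.22 / 35.796 ≈ 15.9.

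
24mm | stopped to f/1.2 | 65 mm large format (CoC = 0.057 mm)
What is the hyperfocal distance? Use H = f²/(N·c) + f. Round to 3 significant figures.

Hyperfocal distance H = f²/(N·c) + f = 24²/(1.2 × 0.057) + 24 = 576/0.0684 + 24 ≈ 8445.1 mm ≈ 8.45 m.

8.45 m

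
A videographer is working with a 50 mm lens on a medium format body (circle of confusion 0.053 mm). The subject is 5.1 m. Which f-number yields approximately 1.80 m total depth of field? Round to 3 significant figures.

Write h = H − f = f²/(N·c). The thin-lens limits are Dn = s·h/(h + (s−f)) and Df = s·h/(h − (s−f)), so DoF = Df − Dn = 2·s·(s−f)·h / (h² − (s−f)²).
That is a quadratic in h: DoF·h² − 2·s·(s−f)·h − DoF·(s−f)² = 0 ⇒ h = (s−f)·(s + √(s² + DoF²)) / DoF = 5050 × (5100 + √(5100² + 1800²)) / 1800 = 5050 × (5100 + 5408.33) / 1800 ≈ 29482 mm.
Then N = f²/(c·h) = 50² / (0.053 × 29482) = 2500 / 1562.5 ≈ 1.60.

f/1.60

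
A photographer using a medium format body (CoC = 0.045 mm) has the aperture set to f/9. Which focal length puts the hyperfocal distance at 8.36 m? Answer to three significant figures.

58.0 mm

From H = f²/(N·c) + f, with f ≪ H: f ≈ √(H·N·c) = √(8360 × 9 × 0.045) = √3385.8 ≈ 58.19 mm.
Exact: f² + N·c·f − N·c·H = 0 ⇒ f = (−N·c + √((N·c)² + 4·N·c·H))/2 = (−0.405 + √13543)/2 ≈ 57.985 mm ≈ 58.0 mm.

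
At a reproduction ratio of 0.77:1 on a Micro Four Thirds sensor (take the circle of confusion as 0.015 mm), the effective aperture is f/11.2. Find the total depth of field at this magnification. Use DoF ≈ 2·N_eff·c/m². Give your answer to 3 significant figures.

At magnification m, DoF ≈ 2·N_eff·c/m² = 2 × 11.2 × 0.015 / 0.77² = 0.336 / 0.5929 ≈ 0.567 mm.

0.567 mm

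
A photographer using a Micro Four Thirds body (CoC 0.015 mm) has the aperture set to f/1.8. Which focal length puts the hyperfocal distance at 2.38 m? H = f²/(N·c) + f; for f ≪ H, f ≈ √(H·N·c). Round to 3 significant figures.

From H = f²/(N·c) + f, with f ≪ H: f ≈ √(H·N·c) = √(2380 × 1.8 × 0.015) = √64.260 ≈ 8.016 mm.
Exact: f² + N·c·f − N·c·H = 0 ⇒ f = (−N·c + √((N·c)² + 4·N·c·H))/2 = (−0.027 + √257.04)/2 ≈ 8.0027 mm ≈ 8.00 mm.

8.00 mm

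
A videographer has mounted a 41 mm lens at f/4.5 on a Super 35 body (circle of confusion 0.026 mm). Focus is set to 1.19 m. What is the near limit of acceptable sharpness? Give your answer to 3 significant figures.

Hyperfocal distance H = f²/(N·c) + f = 41²/(4.5 × 0.026) + 41 = 1681/0.117 + 41 ≈ 14408.5 mm ≈ 14.41 m.
Near limit Dn = s·(H − f)/(H + s − 2f) = 1190 × (14408.5 − 41) / (14408.5 + 1190 − 2 × 41) = 1190 × 14367.5 / 15516.5 ≈ 1101.9 mm ≈ 1.10 m.

1.10 m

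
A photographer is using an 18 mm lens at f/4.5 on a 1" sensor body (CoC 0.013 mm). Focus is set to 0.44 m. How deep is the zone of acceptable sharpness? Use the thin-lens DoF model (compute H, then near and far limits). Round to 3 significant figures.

67.4 mm

Hyperfocal distance H = f²/(N·c) + f = 18²/(4.5 × 0.013) + 18 = 324/0.0585 + 18 ≈ 5556.5 mm ≈ 5.556 m.
Near limit Dn = s·(H − f)/(H + s − 2f) = 440 × (5556.5 − 18) / (5556.5 + 440 − 2 × 18) = 440 × 5538.5 / 5960.5 ≈ 408.848 mm.
Far limit Df = s·(H − f)/(H − s) = 440 × (5556.5 − 18) / (5556.5 − 440) = 440 × 5538.5 / 5116.5 ≈ 476.291 mm.
Depth of field = Df − Dn = 476.291 − 408.848 ≈ 67.443 mm.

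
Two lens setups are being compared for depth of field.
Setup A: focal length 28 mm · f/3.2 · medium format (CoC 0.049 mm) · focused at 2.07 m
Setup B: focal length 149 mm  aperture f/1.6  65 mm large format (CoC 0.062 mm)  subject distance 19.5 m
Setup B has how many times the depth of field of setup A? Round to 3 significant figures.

1.67

Setup A: H = 28²/(3.2×0.049) + 28 ≈ 5028.0 mm; DoF = Df − Dn = 3499.0 − 1469.8 ≈ 2029.2 mm.
Setup B: H = 149²/(1.6×0.062) + 149 ≈ 223949.4 mm; DoF = Df − Dn = 21345.7 − 17948.1 ≈ 3397.6 mm.
Ratio = 3397.6 / 2029.2 ≈ 1.67.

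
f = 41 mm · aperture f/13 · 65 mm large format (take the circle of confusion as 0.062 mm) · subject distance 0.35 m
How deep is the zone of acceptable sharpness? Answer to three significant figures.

Hyperfocal distance H = f²/(N·c) + f = 41²/(13 × 0.062) + 41 = 1681/0.806 + 41 ≈ 2126.6 mm ≈ 2.127 m.
Near limit Dn = s·(H − f)/(H + s − 2f) = 350 × (2126.6 − 41) / (2126.6 + 350 − 2 × 41) = 350 × 2085.6 / 2394.6 ≈ 304.84 mm.
Far limit Df = s·(H − f)/(H − s) = 350 × (2126.6 − 41) / (2126.6 − 350) = 350 × 2085.6 / 1776.6 ≈ 410.87 mm.
Depth of field = Df − Dn = 410.87 − 304.84 ≈ 106.03 mm.

106 mm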